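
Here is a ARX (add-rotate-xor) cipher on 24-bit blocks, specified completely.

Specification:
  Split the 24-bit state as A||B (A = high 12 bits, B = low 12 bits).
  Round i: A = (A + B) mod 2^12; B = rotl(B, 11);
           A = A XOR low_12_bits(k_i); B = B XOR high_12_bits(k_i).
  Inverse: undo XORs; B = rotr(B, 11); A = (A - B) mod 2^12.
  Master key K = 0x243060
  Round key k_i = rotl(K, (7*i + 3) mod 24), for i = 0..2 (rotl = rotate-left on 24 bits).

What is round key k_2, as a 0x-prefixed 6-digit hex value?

K = 0x243060
k_0 = rotl(K, (7*0+3) mod 24) = rotl(K, 3) = 0x218301
k_1 = rotl(K, (7*1+3) mod 24) = rotl(K, 10) = 0xC18090
k_2 = rotl(K, (7*2+3) mod 24) = rotl(K, 17) = 0xC04860

0xC04860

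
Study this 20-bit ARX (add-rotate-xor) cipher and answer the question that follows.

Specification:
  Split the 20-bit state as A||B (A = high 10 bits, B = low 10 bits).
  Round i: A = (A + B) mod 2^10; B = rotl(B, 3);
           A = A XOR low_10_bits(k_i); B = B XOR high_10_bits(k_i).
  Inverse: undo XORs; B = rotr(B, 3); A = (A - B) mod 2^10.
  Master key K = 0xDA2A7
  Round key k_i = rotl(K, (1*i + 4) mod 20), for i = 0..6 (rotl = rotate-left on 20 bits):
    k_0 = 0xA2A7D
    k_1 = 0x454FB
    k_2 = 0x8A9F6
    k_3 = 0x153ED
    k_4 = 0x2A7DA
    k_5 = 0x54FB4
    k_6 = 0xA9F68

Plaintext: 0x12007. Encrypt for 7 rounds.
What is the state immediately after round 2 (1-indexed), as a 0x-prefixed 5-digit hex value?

s_0 = plaintext = 0x12007
s_1 = Round(s_0, k_0) = 0x8CAB2
s_2 = Round(s_1, k_1) = 0x07C80
s_3 = Round(s_2, k_2) = 0x5A62B
s_4 = Round(s_3, k_3) = 0x1E508
s_5 = Round(s_4, k_4) = 0x96CEB
s_6 = Round(s_5, k_5) = 0x3CA0A
s_7 = Round(s_6, k_6) = 0x652F3

0x07C80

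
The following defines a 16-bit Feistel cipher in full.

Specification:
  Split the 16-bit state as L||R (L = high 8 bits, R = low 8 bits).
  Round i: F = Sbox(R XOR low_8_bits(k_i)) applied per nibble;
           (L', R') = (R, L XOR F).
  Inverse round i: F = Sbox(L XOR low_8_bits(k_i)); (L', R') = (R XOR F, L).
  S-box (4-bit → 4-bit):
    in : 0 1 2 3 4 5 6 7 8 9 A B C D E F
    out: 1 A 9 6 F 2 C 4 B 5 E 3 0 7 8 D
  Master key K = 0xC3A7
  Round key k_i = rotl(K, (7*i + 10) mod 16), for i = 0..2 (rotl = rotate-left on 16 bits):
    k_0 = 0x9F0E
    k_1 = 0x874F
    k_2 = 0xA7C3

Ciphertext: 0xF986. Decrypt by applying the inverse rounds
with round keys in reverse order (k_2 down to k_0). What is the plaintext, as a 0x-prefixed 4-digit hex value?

s_0 = ciphertext = 0xF986
s_1 = InvRound(s_0, k_2) = 0xE8F9
s_2 = InvRound(s_1, k_1) = 0x1DE8
s_3 = InvRound(s_2, k_0) = 0x4E1D

0x4E1D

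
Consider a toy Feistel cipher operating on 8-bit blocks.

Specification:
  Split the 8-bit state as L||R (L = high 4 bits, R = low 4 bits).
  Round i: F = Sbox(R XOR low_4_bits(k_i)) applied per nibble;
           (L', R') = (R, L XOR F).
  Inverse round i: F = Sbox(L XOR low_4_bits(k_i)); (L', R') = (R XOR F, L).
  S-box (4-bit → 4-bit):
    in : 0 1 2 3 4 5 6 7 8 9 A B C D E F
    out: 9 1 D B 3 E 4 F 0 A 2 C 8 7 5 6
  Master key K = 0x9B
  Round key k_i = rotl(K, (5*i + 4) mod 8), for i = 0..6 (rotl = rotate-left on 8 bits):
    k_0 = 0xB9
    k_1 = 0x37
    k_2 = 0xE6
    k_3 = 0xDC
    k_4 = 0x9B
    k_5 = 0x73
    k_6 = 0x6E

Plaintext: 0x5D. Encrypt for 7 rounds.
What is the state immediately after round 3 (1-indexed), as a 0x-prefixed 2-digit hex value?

s_0 = plaintext = 0x5D
s_1 = Round(s_0, k_0) = 0xD6
s_2 = Round(s_1, k_1) = 0x6C
s_3 = Round(s_2, k_2) = 0xC4
s_4 = Round(s_3, k_3) = 0x4C
s_5 = Round(s_4, k_4) = 0xCB
s_6 = Round(s_5, k_5) = 0xBC
s_7 = Round(s_6, k_6) = 0xC6

0xC4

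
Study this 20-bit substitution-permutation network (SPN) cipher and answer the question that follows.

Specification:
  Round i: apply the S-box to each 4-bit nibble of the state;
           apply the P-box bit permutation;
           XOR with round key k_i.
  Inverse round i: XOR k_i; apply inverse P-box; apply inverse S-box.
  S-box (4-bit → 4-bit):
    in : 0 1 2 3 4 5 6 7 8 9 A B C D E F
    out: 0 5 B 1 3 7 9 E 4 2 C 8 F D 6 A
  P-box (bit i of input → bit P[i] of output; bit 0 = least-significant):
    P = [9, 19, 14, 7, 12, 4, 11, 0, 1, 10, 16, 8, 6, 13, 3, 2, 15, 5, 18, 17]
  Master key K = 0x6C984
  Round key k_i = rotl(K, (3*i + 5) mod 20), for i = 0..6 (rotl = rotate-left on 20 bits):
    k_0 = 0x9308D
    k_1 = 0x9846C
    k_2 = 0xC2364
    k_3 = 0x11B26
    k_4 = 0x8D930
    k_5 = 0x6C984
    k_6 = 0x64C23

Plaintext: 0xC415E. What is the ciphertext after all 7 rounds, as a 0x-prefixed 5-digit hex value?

s_0 = plaintext = 0xC415E
s_1 = Round(s_0, k_0) = 0x6C8FF
s_2 = Round(s_1, k_1) = 0x224B1
s_3 = Round(s_2, k_2) = 0xEC503
s_4 = Round(s_3, k_3) = 0x43D48
s_5 = Round(s_4, k_4) = 0x90842
s_6 = Round(s_5, k_5) = 0xFDB34
s_7 = Round(s_6, k_6) = 0xC5F4F

0xC5F4F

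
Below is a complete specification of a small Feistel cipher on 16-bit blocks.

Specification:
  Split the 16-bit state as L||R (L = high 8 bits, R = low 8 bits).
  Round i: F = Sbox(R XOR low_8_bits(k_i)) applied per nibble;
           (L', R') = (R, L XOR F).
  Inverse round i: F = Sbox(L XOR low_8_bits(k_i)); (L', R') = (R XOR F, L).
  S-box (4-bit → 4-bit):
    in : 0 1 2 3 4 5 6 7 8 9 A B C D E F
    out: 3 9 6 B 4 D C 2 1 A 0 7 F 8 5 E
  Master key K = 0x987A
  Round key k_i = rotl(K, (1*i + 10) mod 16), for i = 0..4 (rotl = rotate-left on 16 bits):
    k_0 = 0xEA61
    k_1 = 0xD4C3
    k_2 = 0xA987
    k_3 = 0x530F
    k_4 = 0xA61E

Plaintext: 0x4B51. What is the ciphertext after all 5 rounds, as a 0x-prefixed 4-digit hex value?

s_0 = plaintext = 0x4B51
s_1 = Round(s_0, k_0) = 0x51F8
s_2 = Round(s_1, k_1) = 0xF8E6
s_3 = Round(s_2, k_2) = 0xE631
s_4 = Round(s_3, k_3) = 0x3153
s_5 = Round(s_4, k_4) = 0x5379

0x5379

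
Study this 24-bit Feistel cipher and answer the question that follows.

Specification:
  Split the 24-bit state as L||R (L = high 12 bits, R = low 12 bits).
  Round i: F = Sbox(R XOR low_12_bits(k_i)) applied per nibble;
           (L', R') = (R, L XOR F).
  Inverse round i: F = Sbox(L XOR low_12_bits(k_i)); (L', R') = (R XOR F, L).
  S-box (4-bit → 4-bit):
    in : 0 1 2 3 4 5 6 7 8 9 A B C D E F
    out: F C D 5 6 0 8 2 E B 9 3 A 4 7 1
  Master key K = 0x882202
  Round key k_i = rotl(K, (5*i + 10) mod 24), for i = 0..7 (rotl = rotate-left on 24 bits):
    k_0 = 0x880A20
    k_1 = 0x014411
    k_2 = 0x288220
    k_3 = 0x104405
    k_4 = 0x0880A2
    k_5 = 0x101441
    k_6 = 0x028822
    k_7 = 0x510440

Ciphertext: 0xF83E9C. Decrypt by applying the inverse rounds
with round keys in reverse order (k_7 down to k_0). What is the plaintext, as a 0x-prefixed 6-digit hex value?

0xE8325B

s_0 = ciphertext = 0xF83E9C
s_1 = InvRound(s_0, k_7) = 0xD39F83
s_2 = InvRound(s_1, k_6) = 0xF40D39
s_3 = InvRound(s_2, k_5) = 0xEC5F40
s_4 = InvRound(s_3, k_4) = 0x8C2EC5
s_5 = InvRound(s_4, k_3) = 0x4678C2
s_6 = InvRound(s_5, k_2) = 0x0A0467
s_7 = InvRound(s_6, k_1) = 0x25B0A0
s_8 = InvRound(s_7, k_0) = 0xE8325B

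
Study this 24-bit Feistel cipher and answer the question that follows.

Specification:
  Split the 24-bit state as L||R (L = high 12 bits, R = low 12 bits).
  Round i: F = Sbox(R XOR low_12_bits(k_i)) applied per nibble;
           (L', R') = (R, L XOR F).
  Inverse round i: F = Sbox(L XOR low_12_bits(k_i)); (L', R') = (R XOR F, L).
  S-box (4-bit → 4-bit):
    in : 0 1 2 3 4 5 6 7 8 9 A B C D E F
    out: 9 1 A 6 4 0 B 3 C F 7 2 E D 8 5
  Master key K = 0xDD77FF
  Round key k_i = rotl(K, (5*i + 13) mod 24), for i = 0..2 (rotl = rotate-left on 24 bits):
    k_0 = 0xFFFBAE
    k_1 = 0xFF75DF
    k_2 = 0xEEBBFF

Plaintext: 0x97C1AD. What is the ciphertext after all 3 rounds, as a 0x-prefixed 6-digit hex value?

0x3CD280

s_0 = plaintext = 0x97C1AD
s_1 = Round(s_0, k_0) = 0x1ADEEA
s_2 = Round(s_1, k_1) = 0xEEA3CD
s_3 = Round(s_2, k_2) = 0x3CD280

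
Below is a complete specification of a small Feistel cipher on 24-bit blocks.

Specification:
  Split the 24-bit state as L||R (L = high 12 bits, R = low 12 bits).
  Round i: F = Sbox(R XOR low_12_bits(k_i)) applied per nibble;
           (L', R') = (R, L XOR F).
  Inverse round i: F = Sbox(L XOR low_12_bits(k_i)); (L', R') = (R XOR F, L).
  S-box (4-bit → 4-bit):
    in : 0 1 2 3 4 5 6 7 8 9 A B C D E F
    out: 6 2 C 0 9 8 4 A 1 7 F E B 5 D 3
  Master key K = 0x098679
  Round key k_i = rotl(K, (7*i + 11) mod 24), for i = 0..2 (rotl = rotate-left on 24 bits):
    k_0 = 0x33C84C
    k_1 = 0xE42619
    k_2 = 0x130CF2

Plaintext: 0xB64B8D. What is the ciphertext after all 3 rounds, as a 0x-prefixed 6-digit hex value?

s_0 = plaintext = 0xB64B8D
s_1 = Round(s_0, k_0) = 0xB8DBD6
s_2 = Round(s_1, k_1) = 0xBD6E3E
s_3 = Round(s_2, k_2) = 0xE3E76D

0xE3E76D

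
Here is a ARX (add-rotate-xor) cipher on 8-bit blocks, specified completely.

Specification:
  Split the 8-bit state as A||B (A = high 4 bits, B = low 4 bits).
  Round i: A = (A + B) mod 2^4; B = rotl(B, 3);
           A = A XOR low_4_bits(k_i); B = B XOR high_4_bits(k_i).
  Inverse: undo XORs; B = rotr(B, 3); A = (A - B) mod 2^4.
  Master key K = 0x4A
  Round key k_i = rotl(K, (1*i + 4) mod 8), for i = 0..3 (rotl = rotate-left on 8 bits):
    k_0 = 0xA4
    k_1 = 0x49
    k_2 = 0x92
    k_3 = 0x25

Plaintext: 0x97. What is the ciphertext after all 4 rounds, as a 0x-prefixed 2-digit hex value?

0xCD

s_0 = plaintext = 0x97
s_1 = Round(s_0, k_0) = 0x41
s_2 = Round(s_1, k_1) = 0xCC
s_3 = Round(s_2, k_2) = 0xAF
s_4 = Round(s_3, k_3) = 0xCD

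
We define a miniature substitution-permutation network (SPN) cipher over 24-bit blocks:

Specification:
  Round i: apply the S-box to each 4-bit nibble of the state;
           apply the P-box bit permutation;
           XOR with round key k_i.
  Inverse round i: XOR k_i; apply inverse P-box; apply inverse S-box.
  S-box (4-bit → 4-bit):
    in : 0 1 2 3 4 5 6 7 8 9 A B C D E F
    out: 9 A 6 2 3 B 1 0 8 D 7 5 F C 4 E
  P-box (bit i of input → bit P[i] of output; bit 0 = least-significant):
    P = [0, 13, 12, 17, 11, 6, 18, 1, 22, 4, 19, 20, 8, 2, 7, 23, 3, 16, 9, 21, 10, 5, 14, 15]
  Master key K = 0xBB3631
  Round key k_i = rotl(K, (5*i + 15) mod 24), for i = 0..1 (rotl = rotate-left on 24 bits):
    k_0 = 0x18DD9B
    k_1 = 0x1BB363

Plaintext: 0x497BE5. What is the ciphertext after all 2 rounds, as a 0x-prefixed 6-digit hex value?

s_0 = plaintext = 0x497BE5
s_1 = Round(s_0, k_0) = 0x76FBB2
s_2 = Round(s_1, k_1) = 0xD78BEF

0xD78BEF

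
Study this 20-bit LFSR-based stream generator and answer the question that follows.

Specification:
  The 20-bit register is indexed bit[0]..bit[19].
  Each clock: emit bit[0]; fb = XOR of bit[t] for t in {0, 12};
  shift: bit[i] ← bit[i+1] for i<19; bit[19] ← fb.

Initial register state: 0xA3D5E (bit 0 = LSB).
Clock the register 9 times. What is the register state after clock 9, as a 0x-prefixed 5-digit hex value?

0x7ED1E

reg_0 = 0xA3D5E
clock 1: out=0, reg = 0xD1EAF
clock 2: out=1, reg = 0x68F57
clock 3: out=1, reg = 0xB47AB
clock 4: out=1, reg = 0xDA3D5
clock 5: out=1, reg = 0xED1EA
clock 6: out=0, reg = 0xF68F5
clock 7: out=1, reg = 0xFB47A
clock 8: out=0, reg = 0xFDA3D
clock 9: out=1, reg = 0x7ED1E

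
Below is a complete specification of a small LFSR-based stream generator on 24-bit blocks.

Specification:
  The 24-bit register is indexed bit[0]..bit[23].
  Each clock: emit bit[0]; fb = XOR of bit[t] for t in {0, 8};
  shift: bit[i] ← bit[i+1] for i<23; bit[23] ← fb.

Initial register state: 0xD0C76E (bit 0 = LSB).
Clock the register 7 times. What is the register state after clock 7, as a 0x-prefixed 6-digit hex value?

0x53A18E

reg_0 = 0xD0C76E
clock 1: out=0, reg = 0xE863B7
clock 2: out=1, reg = 0x7431DB
clock 3: out=1, reg = 0x3A18ED
clock 4: out=1, reg = 0x9D0C76
clock 5: out=0, reg = 0x4E863B
clock 6: out=1, reg = 0xA7431D
clock 7: out=1, reg = 0x53A18E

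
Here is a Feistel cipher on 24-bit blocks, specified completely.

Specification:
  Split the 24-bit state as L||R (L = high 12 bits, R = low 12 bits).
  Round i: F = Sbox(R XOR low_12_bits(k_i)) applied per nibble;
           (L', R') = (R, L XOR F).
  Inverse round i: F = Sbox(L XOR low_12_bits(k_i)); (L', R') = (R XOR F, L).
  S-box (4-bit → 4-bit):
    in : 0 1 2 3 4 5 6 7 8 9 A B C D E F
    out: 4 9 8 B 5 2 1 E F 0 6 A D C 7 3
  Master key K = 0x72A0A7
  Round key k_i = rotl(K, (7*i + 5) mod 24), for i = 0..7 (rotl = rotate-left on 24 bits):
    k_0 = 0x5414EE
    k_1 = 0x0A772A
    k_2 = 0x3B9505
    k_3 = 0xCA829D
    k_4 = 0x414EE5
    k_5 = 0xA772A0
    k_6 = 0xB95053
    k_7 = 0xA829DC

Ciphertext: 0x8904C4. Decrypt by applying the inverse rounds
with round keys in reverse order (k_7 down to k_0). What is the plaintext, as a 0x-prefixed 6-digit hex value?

0x3F96CC

s_0 = ciphertext = 0x8904C4
s_1 = InvRound(s_0, k_7) = 0xD99890
s_2 = InvRound(s_1, k_6) = 0x446D99
s_3 = InvRound(s_2, k_5) = 0xCE8446
s_4 = InvRound(s_3, k_4) = 0xC0ACE8
s_5 = InvRound(s_4, k_3) = 0xBE6C0A
s_6 = InvRound(s_5, k_2) = 0xB71BE6
s_7 = InvRound(s_6, k_1) = 0x6CCB71
s_8 = InvRound(s_7, k_0) = 0x3F96CC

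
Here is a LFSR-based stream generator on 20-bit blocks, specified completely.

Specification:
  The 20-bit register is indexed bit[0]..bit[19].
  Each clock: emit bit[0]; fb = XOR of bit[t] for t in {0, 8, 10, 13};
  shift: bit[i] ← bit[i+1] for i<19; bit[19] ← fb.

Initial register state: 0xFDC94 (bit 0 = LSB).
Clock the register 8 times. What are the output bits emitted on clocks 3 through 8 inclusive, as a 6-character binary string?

reg_0 = 0xFDC94
clock 1: out=0, reg = 0xFEE4A
clock 2: out=0, reg = 0x7F725
clock 3: out=1, reg = 0x3FB92
clock 4: out=0, reg = 0x1FDC9
clock 5: out=1, reg = 0x0FEE4
clock 6: out=0, reg = 0x07F72
clock 7: out=0, reg = 0x83FB9
clock 8: out=1, reg = 0x41FDC

101001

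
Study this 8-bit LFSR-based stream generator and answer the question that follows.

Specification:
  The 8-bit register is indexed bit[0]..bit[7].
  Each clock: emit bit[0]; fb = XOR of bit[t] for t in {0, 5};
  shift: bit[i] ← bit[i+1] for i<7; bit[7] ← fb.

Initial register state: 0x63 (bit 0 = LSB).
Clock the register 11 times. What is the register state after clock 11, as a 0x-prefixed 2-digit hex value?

0x6C

reg_0 = 0x63
clock 1: out=1, reg = 0x31
clock 2: out=1, reg = 0x18
clock 3: out=0, reg = 0x0C
clock 4: out=0, reg = 0x06
clock 5: out=0, reg = 0x03
clock 6: out=1, reg = 0x81
clock 7: out=1, reg = 0xC0
clock 8: out=0, reg = 0x60
clock 9: out=0, reg = 0xB0
clock 10: out=0, reg = 0xD8
clock 11: out=0, reg = 0x6C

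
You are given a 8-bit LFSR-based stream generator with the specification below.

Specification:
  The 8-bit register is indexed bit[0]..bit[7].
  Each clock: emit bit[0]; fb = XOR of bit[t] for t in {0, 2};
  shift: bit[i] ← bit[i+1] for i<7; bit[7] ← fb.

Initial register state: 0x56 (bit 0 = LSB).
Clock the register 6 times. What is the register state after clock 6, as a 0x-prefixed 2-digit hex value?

0x0D

reg_0 = 0x56
clock 1: out=0, reg = 0xAB
clock 2: out=1, reg = 0xD5
clock 3: out=1, reg = 0x6A
clock 4: out=0, reg = 0x35
clock 5: out=1, reg = 0x1A
clock 6: out=0, reg = 0x0D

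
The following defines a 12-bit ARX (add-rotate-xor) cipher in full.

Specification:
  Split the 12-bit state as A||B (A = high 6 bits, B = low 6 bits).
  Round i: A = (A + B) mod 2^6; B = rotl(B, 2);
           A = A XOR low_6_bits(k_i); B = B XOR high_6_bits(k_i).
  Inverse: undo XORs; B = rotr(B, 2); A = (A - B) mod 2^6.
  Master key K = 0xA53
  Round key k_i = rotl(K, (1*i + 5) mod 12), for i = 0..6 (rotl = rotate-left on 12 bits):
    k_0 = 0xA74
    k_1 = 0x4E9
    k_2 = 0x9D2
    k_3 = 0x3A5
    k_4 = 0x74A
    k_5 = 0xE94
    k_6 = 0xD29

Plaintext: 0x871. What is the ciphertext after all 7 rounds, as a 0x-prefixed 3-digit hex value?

0x5C2

s_0 = plaintext = 0x871
s_1 = Round(s_0, k_0) = 0x9AE
s_2 = Round(s_1, k_1) = 0xF69
s_3 = Round(s_2, k_2) = 0xD01
s_4 = Round(s_3, k_3) = 0x40A
s_5 = Round(s_4, k_4) = 0x435
s_6 = Round(s_5, k_5) = 0x46D
s_7 = Round(s_6, k_6) = 0x5C2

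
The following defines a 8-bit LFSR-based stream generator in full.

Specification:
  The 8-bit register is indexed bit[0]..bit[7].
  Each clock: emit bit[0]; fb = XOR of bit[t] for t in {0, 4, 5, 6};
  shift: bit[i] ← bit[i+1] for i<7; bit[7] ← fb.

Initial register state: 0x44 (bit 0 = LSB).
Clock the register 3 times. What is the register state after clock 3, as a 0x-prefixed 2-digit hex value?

0xE8

reg_0 = 0x44
clock 1: out=0, reg = 0xA2
clock 2: out=0, reg = 0xD1
clock 3: out=1, reg = 0xE8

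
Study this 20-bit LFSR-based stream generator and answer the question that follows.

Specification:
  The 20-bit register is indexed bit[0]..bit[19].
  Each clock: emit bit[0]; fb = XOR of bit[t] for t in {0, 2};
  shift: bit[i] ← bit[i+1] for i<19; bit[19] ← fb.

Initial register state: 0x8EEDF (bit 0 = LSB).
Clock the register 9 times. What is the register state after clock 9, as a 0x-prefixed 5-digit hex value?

reg_0 = 0x8EEDF
clock 1: out=1, reg = 0x4776F
clock 2: out=1, reg = 0x23BB7
clock 3: out=1, reg = 0x11DDB
clock 4: out=1, reg = 0x88EED
clock 5: out=1, reg = 0x44776
clock 6: out=0, reg = 0xA23BB
clock 7: out=1, reg = 0xD11DD
clock 8: out=1, reg = 0x688EE
clock 9: out=0, reg = 0xB4477

0xB4477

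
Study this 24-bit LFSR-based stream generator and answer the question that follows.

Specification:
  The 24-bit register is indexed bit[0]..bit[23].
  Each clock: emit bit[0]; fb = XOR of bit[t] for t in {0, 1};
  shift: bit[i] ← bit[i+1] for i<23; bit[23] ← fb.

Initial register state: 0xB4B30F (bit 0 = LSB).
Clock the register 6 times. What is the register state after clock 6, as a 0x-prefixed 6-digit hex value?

0x22D2CC

reg_0 = 0xB4B30F
clock 1: out=1, reg = 0x5A5987
clock 2: out=1, reg = 0x2D2CC3
clock 3: out=1, reg = 0x169661
clock 4: out=1, reg = 0x8B4B30
clock 5: out=0, reg = 0x45A598
clock 6: out=0, reg = 0x22D2CC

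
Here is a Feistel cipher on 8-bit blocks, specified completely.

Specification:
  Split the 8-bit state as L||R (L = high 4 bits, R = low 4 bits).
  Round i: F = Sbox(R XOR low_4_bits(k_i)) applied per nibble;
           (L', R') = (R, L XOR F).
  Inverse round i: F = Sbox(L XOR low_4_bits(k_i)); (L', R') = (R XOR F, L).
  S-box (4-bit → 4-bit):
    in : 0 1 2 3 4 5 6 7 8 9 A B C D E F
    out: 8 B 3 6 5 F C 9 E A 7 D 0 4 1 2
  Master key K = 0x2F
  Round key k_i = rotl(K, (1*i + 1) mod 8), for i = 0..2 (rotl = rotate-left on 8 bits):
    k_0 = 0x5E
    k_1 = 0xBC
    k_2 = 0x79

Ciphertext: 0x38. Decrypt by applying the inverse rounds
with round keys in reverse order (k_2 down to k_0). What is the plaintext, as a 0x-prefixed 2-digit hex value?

s_0 = ciphertext = 0x38
s_1 = InvRound(s_0, k_2) = 0xF3
s_2 = InvRound(s_1, k_1) = 0x5F
s_3 = InvRound(s_2, k_0) = 0x25

0x25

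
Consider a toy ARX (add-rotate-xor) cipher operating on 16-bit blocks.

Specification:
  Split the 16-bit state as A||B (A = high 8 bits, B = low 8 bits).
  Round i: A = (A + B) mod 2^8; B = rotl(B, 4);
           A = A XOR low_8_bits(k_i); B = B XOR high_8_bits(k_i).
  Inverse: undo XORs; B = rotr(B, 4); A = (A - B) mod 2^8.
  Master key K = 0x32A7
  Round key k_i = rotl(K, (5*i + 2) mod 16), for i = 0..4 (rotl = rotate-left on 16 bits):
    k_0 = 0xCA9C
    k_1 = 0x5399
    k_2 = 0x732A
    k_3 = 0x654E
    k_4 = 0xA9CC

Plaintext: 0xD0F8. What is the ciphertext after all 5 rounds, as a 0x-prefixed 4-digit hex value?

s_0 = plaintext = 0xD0F8
s_1 = Round(s_0, k_0) = 0x5445
s_2 = Round(s_1, k_1) = 0x0007
s_3 = Round(s_2, k_2) = 0x2D03
s_4 = Round(s_3, k_3) = 0x7E55
s_5 = Round(s_4, k_4) = 0x1FFC

0x1FFC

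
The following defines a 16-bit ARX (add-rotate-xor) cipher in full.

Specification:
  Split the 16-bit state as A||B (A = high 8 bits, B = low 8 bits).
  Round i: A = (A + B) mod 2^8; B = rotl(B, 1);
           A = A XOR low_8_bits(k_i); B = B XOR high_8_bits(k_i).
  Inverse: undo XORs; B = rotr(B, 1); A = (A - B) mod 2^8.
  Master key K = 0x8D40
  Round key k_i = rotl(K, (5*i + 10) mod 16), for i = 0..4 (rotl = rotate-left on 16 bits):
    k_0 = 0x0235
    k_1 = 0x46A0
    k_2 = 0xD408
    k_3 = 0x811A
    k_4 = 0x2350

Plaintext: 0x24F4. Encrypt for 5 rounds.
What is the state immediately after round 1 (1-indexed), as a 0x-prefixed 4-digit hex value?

0x2DEB

s_0 = plaintext = 0x24F4
s_1 = Round(s_0, k_0) = 0x2DEB
s_2 = Round(s_1, k_1) = 0xB891
s_3 = Round(s_2, k_2) = 0x41F7
s_4 = Round(s_3, k_3) = 0x226E
s_5 = Round(s_4, k_4) = 0xC0FF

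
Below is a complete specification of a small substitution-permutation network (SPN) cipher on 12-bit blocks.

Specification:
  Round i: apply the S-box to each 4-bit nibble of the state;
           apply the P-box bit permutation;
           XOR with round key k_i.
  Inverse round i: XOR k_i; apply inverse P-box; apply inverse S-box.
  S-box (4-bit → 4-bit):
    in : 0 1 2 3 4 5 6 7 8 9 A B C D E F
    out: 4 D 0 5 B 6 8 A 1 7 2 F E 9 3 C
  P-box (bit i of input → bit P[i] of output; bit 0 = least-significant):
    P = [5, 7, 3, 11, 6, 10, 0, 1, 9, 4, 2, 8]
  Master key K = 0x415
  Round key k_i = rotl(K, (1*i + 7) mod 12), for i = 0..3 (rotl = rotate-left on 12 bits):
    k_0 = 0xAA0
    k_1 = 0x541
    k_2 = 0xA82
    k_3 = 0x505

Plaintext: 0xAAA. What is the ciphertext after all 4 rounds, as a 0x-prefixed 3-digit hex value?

0xE3A

s_0 = plaintext = 0xAAA
s_1 = Round(s_0, k_0) = 0xE30
s_2 = Round(s_1, k_1) = 0x718
s_3 = Round(s_2, k_2) = 0xBF1
s_4 = Round(s_3, k_3) = 0xE3A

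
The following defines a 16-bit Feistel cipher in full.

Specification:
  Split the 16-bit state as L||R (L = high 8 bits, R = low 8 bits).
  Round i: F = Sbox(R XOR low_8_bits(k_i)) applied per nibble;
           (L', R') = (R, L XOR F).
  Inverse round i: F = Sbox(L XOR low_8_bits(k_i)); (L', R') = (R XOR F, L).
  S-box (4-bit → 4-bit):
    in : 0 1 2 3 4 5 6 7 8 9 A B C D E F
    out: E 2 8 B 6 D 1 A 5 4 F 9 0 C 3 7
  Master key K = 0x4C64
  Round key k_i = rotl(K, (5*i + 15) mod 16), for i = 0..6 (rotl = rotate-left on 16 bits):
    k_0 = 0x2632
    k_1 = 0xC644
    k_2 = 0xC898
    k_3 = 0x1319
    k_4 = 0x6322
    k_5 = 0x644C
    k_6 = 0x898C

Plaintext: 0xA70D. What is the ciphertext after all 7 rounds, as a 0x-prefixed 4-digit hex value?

s_0 = plaintext = 0xA70D
s_1 = Round(s_0, k_0) = 0x0D10
s_2 = Round(s_1, k_1) = 0x10DB
s_3 = Round(s_2, k_2) = 0xDB7B
s_4 = Round(s_3, k_3) = 0x7BC3
s_5 = Round(s_4, k_4) = 0xC349
s_6 = Round(s_5, k_5) = 0x492E
s_7 = Round(s_6, k_6) = 0x2EB1

0x2EB1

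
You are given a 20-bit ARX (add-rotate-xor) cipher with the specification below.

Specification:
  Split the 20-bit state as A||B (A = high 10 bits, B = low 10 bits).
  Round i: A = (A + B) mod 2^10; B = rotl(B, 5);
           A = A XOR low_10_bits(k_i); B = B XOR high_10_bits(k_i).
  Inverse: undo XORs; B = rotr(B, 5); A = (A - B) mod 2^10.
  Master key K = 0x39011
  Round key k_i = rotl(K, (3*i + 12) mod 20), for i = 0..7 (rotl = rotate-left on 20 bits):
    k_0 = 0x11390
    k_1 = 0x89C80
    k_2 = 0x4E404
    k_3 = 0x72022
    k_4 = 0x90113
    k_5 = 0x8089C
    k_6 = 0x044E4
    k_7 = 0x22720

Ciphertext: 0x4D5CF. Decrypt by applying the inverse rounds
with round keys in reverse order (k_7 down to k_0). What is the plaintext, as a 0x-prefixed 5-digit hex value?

s_0 = ciphertext = 0x4D5CF
s_1 = InvRound(s_0, k_7) = 0x52CCA
s_2 = InvRound(s_1, k_6) = 0x92766
s_3 = InvRound(s_2, k_5) = 0x9288B
s_4 = InvRound(s_3, k_4) = 0x78D76
s_5 = InvRound(s_4, k_3) = 0x7F3C5
s_6 = InvRound(s_5, k_2) = 0x98797
s_7 = InvRound(s_6, k_1) = 0x3520D
s_8 = InvRound(s_7, k_0) = 0x84932

0x84932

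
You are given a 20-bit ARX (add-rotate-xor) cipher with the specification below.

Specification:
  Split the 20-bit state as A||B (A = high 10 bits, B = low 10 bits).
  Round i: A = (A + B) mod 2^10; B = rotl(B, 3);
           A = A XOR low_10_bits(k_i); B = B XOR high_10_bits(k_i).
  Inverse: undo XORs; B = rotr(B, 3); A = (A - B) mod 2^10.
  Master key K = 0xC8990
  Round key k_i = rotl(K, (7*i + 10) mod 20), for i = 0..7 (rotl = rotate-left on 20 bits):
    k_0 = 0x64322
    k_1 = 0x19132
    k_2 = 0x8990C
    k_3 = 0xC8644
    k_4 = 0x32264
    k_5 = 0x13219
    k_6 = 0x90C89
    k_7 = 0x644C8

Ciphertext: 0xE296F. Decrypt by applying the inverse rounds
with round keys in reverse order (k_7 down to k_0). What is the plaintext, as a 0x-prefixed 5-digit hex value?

0x5B76E

s_0 = ciphertext = 0xE296F
s_1 = InvRound(s_0, k_7) = 0x08F1F
s_2 = InvRound(s_1, k_6) = 0x9FE2B
s_3 = InvRound(s_2, k_5) = 0x26BCC
s_4 = InvRound(s_3, k_4) = 0x27A60
s_5 = InvRound(s_4, k_3) = 0x8C8A8
s_6 = InvRound(s_5, k_2) = 0xFB751
s_7 = InvRound(s_6, k_1) = 0xFE6E6
s_8 = InvRound(s_7, k_0) = 0x5B76E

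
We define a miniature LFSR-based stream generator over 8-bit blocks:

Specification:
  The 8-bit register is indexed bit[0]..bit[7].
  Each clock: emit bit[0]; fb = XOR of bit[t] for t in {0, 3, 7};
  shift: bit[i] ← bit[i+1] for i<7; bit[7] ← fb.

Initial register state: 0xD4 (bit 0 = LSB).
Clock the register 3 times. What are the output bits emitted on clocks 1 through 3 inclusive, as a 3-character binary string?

001

reg_0 = 0xD4
clock 1: out=0, reg = 0xEA
clock 2: out=0, reg = 0x75
clock 3: out=1, reg = 0xBA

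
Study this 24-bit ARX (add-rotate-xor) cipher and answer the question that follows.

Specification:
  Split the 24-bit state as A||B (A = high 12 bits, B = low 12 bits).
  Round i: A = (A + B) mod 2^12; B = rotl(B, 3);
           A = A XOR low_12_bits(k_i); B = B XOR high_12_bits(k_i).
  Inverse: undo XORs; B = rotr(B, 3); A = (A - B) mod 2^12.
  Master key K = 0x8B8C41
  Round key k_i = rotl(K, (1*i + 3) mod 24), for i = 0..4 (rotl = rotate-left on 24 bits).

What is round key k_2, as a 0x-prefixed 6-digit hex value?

K = 0x8B8C41
k_0 = rotl(K, (1*0+3) mod 24) = rotl(K, 3) = 0x5C620C
k_1 = rotl(K, (1*1+3) mod 24) = rotl(K, 4) = 0xB8C418
k_2 = rotl(K, (1*2+3) mod 24) = rotl(K, 5) = 0x718831

0x718831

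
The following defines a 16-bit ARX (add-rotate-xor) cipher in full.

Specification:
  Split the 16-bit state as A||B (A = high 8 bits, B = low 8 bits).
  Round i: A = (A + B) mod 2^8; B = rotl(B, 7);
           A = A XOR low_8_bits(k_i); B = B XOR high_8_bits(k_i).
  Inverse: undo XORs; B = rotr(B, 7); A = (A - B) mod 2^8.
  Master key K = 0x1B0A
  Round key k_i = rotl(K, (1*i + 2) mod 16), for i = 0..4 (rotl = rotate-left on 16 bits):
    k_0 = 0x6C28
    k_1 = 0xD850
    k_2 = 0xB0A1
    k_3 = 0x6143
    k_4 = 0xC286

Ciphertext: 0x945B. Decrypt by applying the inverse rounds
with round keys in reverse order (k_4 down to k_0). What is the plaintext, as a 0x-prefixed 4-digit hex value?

0x8D1B

s_0 = ciphertext = 0x945B
s_1 = InvRound(s_0, k_4) = 0xDF33
s_2 = InvRound(s_1, k_3) = 0xF8A4
s_3 = InvRound(s_2, k_2) = 0x3128
s_4 = InvRound(s_3, k_1) = 0x80E1
s_5 = InvRound(s_4, k_0) = 0x8D1B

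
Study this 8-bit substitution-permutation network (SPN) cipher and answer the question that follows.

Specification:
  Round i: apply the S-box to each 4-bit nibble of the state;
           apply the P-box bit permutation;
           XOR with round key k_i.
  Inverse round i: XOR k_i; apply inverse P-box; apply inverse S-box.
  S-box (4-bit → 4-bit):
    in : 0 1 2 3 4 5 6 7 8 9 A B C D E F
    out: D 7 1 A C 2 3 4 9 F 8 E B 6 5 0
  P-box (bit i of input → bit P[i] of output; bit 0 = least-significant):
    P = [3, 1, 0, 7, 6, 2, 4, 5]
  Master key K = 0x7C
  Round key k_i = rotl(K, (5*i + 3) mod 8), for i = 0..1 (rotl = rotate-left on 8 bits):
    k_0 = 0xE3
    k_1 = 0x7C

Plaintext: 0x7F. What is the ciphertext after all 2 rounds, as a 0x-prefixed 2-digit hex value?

s_0 = plaintext = 0x7F
s_1 = Round(s_0, k_0) = 0xF3
s_2 = Round(s_1, k_1) = 0xFE

0xFE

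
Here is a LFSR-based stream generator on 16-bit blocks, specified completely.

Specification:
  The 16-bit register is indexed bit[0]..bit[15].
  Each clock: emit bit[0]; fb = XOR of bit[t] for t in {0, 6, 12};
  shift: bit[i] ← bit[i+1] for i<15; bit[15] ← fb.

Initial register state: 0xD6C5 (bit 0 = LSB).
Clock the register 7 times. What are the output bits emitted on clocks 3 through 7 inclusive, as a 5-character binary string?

10001

reg_0 = 0xD6C5
clock 1: out=1, reg = 0xEB62
clock 2: out=0, reg = 0xF5B1
clock 3: out=1, reg = 0x7AD8
clock 4: out=0, reg = 0x3D6C
clock 5: out=0, reg = 0x1EB6
clock 6: out=0, reg = 0x8F5B
clock 7: out=1, reg = 0x47AD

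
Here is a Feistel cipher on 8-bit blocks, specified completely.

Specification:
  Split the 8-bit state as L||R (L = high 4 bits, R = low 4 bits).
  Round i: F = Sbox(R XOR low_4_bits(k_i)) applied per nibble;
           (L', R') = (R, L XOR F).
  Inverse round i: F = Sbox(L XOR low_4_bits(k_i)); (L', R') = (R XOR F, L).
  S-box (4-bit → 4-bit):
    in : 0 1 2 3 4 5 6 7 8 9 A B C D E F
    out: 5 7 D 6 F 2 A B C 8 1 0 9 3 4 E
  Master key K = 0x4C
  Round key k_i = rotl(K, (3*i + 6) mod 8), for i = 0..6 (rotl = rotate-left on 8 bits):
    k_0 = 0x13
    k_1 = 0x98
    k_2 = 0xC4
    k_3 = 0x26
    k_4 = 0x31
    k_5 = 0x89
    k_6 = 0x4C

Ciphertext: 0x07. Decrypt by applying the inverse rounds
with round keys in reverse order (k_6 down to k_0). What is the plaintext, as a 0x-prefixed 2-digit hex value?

0xCA

s_0 = ciphertext = 0x07
s_1 = InvRound(s_0, k_6) = 0xE0
s_2 = InvRound(s_1, k_5) = 0xBE
s_3 = InvRound(s_2, k_4) = 0xFB
s_4 = InvRound(s_3, k_3) = 0x3F
s_5 = InvRound(s_4, k_2) = 0x43
s_6 = InvRound(s_5, k_1) = 0xA4
s_7 = InvRound(s_6, k_0) = 0xCA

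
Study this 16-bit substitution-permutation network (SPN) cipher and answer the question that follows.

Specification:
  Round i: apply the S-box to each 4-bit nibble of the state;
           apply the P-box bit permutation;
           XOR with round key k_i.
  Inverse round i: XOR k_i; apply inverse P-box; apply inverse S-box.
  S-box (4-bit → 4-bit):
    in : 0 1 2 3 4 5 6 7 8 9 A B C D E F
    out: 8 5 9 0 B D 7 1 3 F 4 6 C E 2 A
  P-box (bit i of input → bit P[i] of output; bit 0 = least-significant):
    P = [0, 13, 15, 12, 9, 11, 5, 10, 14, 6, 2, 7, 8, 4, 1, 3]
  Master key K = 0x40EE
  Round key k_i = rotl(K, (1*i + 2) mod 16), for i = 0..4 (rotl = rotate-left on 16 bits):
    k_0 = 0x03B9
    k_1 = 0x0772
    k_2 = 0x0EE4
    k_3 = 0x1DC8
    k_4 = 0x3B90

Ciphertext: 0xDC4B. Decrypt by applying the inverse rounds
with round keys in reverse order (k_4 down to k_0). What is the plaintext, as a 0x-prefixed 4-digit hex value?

0x3C32

s_0 = ciphertext = 0xDC4B
s_1 = InvRound(s_0, k_4) = 0x9426
s_2 = InvRound(s_1, k_3) = 0x5DBA
s_3 = InvRound(s_2, k_2) = 0x9670
s_4 = InvRound(s_3, k_1) = 0x133C
s_5 = InvRound(s_4, k_0) = 0x3C32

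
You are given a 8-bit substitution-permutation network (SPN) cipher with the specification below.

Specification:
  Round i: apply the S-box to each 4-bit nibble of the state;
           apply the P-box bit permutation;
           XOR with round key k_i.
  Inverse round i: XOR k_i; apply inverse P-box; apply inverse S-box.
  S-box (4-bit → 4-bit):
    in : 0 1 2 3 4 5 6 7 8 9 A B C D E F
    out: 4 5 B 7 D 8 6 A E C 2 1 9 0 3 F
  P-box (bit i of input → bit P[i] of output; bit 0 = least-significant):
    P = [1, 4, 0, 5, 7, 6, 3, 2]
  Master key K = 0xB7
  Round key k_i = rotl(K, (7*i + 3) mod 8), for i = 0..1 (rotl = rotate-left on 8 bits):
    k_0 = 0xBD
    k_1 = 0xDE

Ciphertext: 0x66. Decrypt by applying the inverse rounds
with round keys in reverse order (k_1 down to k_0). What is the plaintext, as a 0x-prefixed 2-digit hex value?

0x1C

s_0 = ciphertext = 0x66
s_1 = InvRound(s_0, k_1) = 0x17
s_2 = InvRound(s_1, k_0) = 0x1C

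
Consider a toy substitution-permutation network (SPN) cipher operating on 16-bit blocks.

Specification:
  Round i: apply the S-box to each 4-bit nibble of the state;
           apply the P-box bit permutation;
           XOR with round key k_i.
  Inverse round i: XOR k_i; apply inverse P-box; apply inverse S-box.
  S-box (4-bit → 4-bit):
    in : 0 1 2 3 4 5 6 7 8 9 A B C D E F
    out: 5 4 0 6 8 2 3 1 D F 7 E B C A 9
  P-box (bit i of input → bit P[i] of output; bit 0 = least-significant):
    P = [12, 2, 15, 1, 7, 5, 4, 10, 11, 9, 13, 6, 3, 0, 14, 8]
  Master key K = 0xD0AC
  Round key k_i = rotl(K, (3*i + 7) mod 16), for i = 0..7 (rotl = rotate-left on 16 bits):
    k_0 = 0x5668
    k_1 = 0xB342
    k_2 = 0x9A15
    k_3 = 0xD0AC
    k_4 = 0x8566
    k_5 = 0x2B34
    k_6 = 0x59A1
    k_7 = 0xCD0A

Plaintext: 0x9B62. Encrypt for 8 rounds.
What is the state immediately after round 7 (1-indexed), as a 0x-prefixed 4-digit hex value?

0x8082

s_0 = plaintext = 0x9B62
s_1 = Round(s_0, k_0) = 0x3581
s_2 = Round(s_1, k_1) = 0x75D3
s_3 = Round(s_2, k_2) = 0x1C09
s_4 = Round(s_3, k_3) = 0x0A7A
s_5 = Round(s_4, k_4) = 0x7FEA
s_6 = Round(s_5, k_5) = 0xB758
s_7 = Round(s_6, k_6) = 0x8082
s_8 = Round(s_7, k_7) = 0xA092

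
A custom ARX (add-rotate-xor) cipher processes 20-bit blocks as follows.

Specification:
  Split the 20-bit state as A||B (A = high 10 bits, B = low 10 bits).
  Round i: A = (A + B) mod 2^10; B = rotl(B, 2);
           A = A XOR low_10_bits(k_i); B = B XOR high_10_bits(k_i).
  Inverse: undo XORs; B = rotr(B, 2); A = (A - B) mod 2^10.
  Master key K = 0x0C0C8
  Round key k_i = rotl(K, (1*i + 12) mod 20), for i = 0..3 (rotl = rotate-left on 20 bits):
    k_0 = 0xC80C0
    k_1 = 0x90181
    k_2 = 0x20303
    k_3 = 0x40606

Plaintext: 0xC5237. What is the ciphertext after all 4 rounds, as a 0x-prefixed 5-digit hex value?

0xCACB7

s_0 = plaintext = 0xC5237
s_1 = Round(s_0, k_0) = 0x62FFE
s_2 = Round(s_1, k_1) = 0x021BB
s_3 = Round(s_2, k_2) = 0xB026D
s_4 = Round(s_3, k_3) = 0xCACB7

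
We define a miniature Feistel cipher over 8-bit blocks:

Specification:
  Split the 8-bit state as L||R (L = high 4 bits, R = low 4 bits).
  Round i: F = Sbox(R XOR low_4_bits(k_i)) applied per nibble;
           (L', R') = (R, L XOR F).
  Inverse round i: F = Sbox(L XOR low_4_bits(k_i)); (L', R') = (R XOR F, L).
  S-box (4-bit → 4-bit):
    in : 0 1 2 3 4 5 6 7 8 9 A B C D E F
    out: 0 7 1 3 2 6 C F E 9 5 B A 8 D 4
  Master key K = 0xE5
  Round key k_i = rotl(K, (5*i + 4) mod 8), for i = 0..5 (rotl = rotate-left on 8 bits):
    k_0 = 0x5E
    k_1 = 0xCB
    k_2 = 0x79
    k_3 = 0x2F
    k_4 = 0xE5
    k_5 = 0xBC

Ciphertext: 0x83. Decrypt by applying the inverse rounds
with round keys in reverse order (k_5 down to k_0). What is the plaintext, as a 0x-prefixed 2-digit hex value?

0x4D

s_0 = ciphertext = 0x83
s_1 = InvRound(s_0, k_5) = 0x18
s_2 = InvRound(s_1, k_4) = 0xA1
s_3 = InvRound(s_2, k_3) = 0x7A
s_4 = InvRound(s_3, k_2) = 0x77
s_5 = InvRound(s_4, k_1) = 0xD7
s_6 = InvRound(s_5, k_0) = 0x4D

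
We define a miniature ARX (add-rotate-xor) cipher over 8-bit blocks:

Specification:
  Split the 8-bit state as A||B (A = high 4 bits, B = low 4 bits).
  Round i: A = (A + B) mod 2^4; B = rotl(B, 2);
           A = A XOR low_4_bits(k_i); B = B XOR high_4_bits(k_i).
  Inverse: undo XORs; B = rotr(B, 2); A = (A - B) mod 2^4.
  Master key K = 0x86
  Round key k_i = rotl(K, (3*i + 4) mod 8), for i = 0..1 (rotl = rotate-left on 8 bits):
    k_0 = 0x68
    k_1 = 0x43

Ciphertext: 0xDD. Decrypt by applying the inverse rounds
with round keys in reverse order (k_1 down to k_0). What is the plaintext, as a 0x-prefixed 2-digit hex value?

s_0 = ciphertext = 0xDD
s_1 = InvRound(s_0, k_1) = 0x86
s_2 = InvRound(s_1, k_0) = 0x00

0x00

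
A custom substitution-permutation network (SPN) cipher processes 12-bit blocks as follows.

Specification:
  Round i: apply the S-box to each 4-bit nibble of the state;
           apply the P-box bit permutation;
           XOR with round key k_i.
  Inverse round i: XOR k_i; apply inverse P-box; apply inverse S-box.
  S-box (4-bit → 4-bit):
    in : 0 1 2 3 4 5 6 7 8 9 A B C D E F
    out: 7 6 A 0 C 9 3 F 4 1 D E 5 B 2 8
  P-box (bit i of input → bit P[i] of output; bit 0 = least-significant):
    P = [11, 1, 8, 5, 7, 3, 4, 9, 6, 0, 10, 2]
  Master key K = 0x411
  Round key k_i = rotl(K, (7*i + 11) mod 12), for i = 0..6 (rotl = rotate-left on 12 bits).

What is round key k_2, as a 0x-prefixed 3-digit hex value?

0x822

K = 0x411
k_0 = rotl(K, (7*0+11) mod 12) = rotl(K, 11) = 0xA08
k_1 = rotl(K, (7*1+11) mod 12) = rotl(K, 6) = 0x450
k_2 = rotl(K, (7*2+11) mod 12) = rotl(K, 1) = 0x822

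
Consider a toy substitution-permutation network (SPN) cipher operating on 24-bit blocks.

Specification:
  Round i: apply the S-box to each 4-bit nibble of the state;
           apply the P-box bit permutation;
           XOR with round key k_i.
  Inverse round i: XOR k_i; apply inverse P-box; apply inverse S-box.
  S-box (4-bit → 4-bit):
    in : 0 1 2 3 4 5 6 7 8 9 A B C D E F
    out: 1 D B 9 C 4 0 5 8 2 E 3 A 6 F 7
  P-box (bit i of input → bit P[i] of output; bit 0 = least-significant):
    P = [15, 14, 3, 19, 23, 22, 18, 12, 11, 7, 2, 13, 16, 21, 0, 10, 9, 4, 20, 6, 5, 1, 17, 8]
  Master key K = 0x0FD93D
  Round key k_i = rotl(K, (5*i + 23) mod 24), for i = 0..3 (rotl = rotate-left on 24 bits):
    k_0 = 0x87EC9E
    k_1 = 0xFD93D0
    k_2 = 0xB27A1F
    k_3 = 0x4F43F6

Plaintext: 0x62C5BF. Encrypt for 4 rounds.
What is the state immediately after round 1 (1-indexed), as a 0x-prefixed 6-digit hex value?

0x672AC2

s_0 = plaintext = 0x62C5BF
s_1 = Round(s_0, k_0) = 0x672AC2
s_2 = Round(s_1, k_1) = 0x846554
s_3 = Round(s_2, k_2) = 0xAE7B53
s_4 = Round(s_3, k_3) = 0x50C825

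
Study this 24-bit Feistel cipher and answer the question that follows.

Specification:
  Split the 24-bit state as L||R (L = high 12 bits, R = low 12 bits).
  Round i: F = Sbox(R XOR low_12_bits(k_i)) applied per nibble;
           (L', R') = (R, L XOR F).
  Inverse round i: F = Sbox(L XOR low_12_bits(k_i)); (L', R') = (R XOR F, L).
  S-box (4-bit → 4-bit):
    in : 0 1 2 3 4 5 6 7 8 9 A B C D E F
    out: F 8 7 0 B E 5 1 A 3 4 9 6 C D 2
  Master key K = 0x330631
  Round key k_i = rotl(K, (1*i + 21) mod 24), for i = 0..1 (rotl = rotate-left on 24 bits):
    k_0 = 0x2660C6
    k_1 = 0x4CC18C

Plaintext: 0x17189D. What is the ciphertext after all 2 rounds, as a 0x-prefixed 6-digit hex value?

0xB98C16

s_0 = plaintext = 0x17189D
s_1 = Round(s_0, k_0) = 0x89DB98
s_2 = Round(s_1, k_1) = 0xB98C16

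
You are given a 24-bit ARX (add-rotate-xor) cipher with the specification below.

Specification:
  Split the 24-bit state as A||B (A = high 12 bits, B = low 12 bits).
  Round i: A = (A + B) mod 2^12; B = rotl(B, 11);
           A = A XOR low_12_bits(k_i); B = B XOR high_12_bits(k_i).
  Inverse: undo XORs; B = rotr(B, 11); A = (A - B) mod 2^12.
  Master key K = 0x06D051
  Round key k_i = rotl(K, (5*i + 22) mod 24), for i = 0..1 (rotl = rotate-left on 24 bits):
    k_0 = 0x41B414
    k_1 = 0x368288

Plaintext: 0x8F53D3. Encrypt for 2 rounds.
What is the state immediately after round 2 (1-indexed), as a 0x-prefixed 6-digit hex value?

0x446591

s_0 = plaintext = 0x8F53D3
s_1 = Round(s_0, k_0) = 0x8DCDF2
s_2 = Round(s_1, k_1) = 0x446591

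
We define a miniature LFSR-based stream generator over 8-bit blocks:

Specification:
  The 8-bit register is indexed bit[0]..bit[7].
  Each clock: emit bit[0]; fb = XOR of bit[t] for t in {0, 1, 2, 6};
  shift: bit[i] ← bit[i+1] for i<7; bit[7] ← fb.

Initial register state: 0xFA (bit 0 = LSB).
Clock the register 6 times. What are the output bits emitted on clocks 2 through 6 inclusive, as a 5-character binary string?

reg_0 = 0xFA
clock 1: out=0, reg = 0x7D
clock 2: out=1, reg = 0xBE
clock 3: out=0, reg = 0x5F
clock 4: out=1, reg = 0x2F
clock 5: out=1, reg = 0x97
clock 6: out=1, reg = 0xCB

10111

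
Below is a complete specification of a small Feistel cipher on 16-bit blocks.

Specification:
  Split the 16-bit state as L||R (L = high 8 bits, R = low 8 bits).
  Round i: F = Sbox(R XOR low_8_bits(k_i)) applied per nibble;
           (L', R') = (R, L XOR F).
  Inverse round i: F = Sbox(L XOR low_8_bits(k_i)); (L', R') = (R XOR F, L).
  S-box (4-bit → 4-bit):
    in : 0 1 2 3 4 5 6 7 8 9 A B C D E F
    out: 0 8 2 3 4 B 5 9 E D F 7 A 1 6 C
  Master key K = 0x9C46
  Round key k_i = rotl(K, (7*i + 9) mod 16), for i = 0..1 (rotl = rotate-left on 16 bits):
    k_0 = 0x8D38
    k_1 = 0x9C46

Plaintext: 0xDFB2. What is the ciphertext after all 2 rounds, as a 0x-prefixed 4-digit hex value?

0x3027

s_0 = plaintext = 0xDFB2
s_1 = Round(s_0, k_0) = 0xB230
s_2 = Round(s_1, k_1) = 0x3027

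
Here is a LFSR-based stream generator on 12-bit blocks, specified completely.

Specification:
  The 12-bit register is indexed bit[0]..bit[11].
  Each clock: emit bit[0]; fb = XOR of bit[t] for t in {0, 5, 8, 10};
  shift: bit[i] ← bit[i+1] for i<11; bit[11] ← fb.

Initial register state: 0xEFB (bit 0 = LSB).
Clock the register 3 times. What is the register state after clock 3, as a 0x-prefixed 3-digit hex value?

0xBDF

reg_0 = 0xEFB
clock 1: out=1, reg = 0xF7D
clock 2: out=1, reg = 0x7BE
clock 3: out=0, reg = 0xBDF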